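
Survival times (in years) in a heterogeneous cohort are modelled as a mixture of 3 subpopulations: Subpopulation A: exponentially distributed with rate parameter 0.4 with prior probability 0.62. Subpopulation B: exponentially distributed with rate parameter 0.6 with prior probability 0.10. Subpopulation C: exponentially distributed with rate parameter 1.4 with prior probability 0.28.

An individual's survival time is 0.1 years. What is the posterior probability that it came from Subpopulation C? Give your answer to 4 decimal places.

Apply Bayes' rule: the posterior for each component is proportional to its prior times its likelihood at x.
Evaluate each component's likelihood at the observed value:
  L_A = 0.4·e^(−0.4·0.1) = 0.4·e^(−0.0400) = 0.384316
  L_B = 0.6·e^(−0.6·0.1) = 0.6·e^(−0.0600) = 0.565059
  L_C = 1.4·e^(−1.4·0.1) = 1.4·e^(−0.1400) = 1.2171
Unnormalised posteriors:
  P(Z=A)·L_A = 0.62 × 0.384316 = 0.238276
  P(Z=B)·L_B = 0.10 × 0.565059 = 0.0565059
  P(Z=C)·L_C = 0.28 × 1.2171 = 0.340788
Denominator: 0.238276 + 0.0565059 + 0.340788 = 0.63557
Responsibility of Subpopulation C: 0.340788 / 0.63557 ≈ 0.5362

0.5362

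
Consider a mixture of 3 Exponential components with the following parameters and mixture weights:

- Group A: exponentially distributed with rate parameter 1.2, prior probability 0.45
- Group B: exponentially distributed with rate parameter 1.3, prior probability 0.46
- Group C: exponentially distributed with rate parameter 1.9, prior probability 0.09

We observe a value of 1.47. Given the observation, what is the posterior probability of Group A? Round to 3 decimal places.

By Bayes' theorem, P(k | x) = w_k f_k(x) / Σ_j w_j f_j(x).
Exponential densities:
  f_A = 0.20563
  f_B = 0.192312
  f_C = 0.116351
Prior × likelihood for each component:
  w_A·f_A = 0.45 × 0.20563 = 0.0925334
  w_B·f_B = 0.46 × 0.192312 = 0.0884636
  w_C·f_C = 0.09 × 0.116351 = 0.0104716
Sum: 0.0925334 + 0.0884636 + 0.0104716 = 0.191468
Responsibility of Group A: 0.0925334 / 0.191468 ≈ 0.483

0.483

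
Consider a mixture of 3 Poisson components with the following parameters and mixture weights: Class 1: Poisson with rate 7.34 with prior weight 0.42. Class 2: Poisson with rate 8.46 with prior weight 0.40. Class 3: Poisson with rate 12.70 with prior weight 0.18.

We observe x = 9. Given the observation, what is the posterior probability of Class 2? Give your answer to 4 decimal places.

0.4657

Posterior ∝ prior × likelihood, so P(k | x) ∝ π_k f_k(x); normalise over all components.
Evaluate each component's likelihood at the observed value:
  f_1 = 0.110606
  f_2 = 0.12955
  f_3 = 0.0722654
Prior × likelihood for each component:
  π_1·f_1 = 0.42 × 0.110606 = 0.0464547
  π_2·f_2 = 0.40 × 0.12955 = 0.0518202
  π_3·f_3 = 0.18 × 0.0722654 = 0.0130078
Sum: 0.0464547 + 0.0518202 + 0.0130078 = 0.111283
P(Class 2 | 9) = 0.0518202 / 0.111283 ≈ 0.4657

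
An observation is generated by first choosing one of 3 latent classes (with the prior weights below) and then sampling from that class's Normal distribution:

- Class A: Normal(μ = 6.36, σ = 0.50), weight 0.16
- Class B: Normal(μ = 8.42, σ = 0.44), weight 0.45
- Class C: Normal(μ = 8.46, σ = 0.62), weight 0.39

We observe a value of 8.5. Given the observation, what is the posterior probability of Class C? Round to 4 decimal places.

0.3842

By Bayes' theorem, P(k | x) = w_k f_k(x) / Σ_j w_j f_j(x).
Evaluate each component's likelihood at the observed value:
  f_A = 8.3975e-05
  f_B = 0.891824
  f_C = 0.642118
Weight by the priors:
  w_A·f_A = 0.16 × 8.3975e-05 = 1.3436e-05
  w_B·f_B = 0.45 × 0.891824 = 0.401321
  w_C·f_C = 0.39 × 0.642118 = 0.250426
Denominator: 1.3436e-05 + 0.401321 + 0.250426 = 0.65176
So the posterior for Class C is 0.250426 / 0.65176 ≈ 0.3842.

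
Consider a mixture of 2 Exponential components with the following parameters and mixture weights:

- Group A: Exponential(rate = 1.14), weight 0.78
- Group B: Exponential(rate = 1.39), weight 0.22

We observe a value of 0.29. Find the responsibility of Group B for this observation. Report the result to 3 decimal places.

Posterior ∝ prior × likelihood, so P(k | x) ∝ π_k f_k(x); normalise over all components.
Exponential densities:
  f_A = 0.819081
  f_B = 0.928861
Prior × likelihood for each component:
  π_A·f_A = 0.78 × 0.819081 = 0.638884
  π_B·f_B = 0.22 × 0.928861 = 0.204349
Sum: 0.638884 + 0.204349 = 0.843233
So the posterior for Group B is 0.204349 / 0.843233 ≈ 0.242.

0.242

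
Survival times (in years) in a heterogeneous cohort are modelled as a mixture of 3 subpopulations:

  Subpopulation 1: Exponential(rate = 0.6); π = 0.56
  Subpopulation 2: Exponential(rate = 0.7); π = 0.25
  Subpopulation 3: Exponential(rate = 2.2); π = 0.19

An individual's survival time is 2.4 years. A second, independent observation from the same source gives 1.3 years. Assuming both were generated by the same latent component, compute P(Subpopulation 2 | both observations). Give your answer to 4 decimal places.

0.2931

P(component k | x) = P(Z=k)·f_k(x) / marginal(x), where marginal(x) = Σ_j P(Z=j)·f_j(x).
Since both observations come from the same component, the likelihood for component k is f_k(x₁)·f_k(x₂).
  L_1 = [0.142157] × [0.275044] = 0.0390993
  L_2 = [0.130462] × [0.281767] = 0.0367598
  L_3 = [0.0112033] × [0.125991] = 0.00141152
Weight by the priors:
  P(Z=1)·L_1 = 0.56 × 0.0390993 = 0.0218956
  P(Z=2)·L_2 = 0.25 × 0.0367598 = 0.00918995
  P(Z=3)·L_3 = 0.19 × 0.00141152 = 0.00026819
Denominator: 0.0218956 + 0.00918995 + 0.00026819 = 0.0313537
P(Subpopulation 2 | x₁, x₂) = 0.00918995 / 0.0313537 ≈ 0.2931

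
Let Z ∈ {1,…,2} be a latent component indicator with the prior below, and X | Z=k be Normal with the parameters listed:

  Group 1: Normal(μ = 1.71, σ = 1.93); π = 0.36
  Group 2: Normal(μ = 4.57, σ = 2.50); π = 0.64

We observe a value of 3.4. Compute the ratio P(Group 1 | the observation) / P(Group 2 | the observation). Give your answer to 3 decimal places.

Since P(k|x) ∝ P(Z=k) f_k(x), the posterior odds are P(Z=i) f_i(x) / (P(Z=j) f_j(x)).
Component likelihoods at x = 3.4:
  L_1 = (1/(1.93·√(2π)))·exp(−(3.4−1.71)²/(2·1.93²)) = 0.206706·exp(-0.38338) = 0.140881
  L_2 = (1/(2.50·√(2π)))·exp(−(3.4−4.57)²/(2·2.50²)) = 0.159577·exp(-0.10951) = 0.143024
0.0507172 / 0.0915355 ≈ 0.554

0.554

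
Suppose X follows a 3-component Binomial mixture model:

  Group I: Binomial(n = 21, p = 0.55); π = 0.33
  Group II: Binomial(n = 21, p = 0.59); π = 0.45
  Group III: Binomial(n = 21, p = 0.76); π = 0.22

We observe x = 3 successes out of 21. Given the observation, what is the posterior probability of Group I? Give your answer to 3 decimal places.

0.760

Posterior ∝ prior × likelihood, so P(k | x) ∝ π_k f_k(x); normalise over all components.
Binomial probabilities:
  p_I = 0.000126697
  p_II = 2.92764e-05
  p_III = 4.07469e-09
Multiply by the mixture weights:
  π_I·p_I = 0.33 × 0.000126697 = 4.18099e-05
  π_II·p_II = 0.45 × 2.92764e-05 = 1.31744e-05
  π_III·p_III = 0.22 × 4.07469e-09 = 8.96432e-10
Sum: 4.18099e-05 + 1.31744e-05 + 8.96432e-10 = 5.49851e-05
P(Group I | 3 successes out of 21) ≈ 0.760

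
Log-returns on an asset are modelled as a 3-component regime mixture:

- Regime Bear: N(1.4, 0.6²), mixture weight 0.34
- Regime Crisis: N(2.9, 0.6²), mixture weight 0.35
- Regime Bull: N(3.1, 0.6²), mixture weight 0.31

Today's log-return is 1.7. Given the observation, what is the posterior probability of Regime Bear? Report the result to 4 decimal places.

0.8158

By Bayes' theorem, P(k | x) = w_k f_k(x) / Σ_j w_j f_j(x).
Component likelihoods at x = 1.7:
  L_Bear = (1/(0.6·√(2π)))·exp(−(1.7−1.4)²/(2·0.6²)) = 0.664904·exp(-0.12500) = 0.586776
  L_Crisis = (1/(0.6·√(2π)))·exp(−(1.7−2.9)²/(2·0.6²)) = 0.664904·exp(-2.00000) = 0.0899849
  L_Bull = (1/(0.6·√(2π)))·exp(−(1.7−3.1)²/(2·0.6²)) = 0.664904·exp(-2.72222) = 0.0437031
Prior × likelihood for each component:
  w_Bear·L_Bear = 0.34 × 0.586776 = 0.199504
  w_Crisis·L_Crisis = 0.35 × 0.0899849 = 0.0314947
  w_Bull·L_Bull = 0.31 × 0.0437031 = 0.013548
Sum: 0.199504 + 0.0314947 + 0.013548 = 0.244546
P(Regime Bear | x) = 0.199504 / 0.244546 ≈ 0.8158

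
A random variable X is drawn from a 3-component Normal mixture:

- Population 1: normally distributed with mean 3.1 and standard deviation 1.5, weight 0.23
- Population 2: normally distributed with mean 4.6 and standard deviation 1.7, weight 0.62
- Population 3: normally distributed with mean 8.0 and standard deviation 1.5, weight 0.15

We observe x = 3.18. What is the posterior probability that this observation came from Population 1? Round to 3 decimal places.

Posterior ∝ prior × likelihood, so P(k | x) ∝ P(Z=k) f_k(x); normalise over all components.
Evaluate each component's likelihood at the observed value:
  f_1 = 0.265584
  f_2 = 0.165559
  f_3 = 0.00152287
Weight by the priors:
  P(Z=1)·f_1 = 0.23 × 0.265584 = 0.0610842
  P(Z=2)·f_2 = 0.62 × 0.165559 = 0.102647
  P(Z=3)·f_3 = 0.15 × 0.00152287 = 0.00022843
Sum: 0.0610842 + 0.102647 + 0.00022843 = 0.16396
Responsibility of Population 1: 0.0610842 / 0.16396 ≈ 0.373

0.373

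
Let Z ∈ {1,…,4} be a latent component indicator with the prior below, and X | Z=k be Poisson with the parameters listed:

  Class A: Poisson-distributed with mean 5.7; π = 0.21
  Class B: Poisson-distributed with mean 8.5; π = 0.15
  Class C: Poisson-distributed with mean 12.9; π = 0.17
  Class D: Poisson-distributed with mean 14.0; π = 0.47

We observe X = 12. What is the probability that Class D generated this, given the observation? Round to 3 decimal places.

0.610

Apply Bayes' rule: the posterior for each component is proportional to its prior times its likelihood at x.
Poisson probabilities:
  L_A = 0.00821642
  L_B = 0.0604209
  L_C = 0.110749
  L_D = 0.0984185
Weight by the priors:
  π_A·L_A = 0.21 × 0.00821642 = 0.00172545
  π_B·L_B = 0.15 × 0.0604209 = 0.00906313
  π_C·L_C = 0.17 × 0.110749 = 0.0188274
  π_D·L_D = 0.47 × 0.0984185 = 0.0462567
Normaliser: 0.00172545 + 0.00906313 + 0.0188274 + 0.0462567 = 0.0758726
Responsibility of Class D: 0.0462567 / 0.0758726 ≈ 0.610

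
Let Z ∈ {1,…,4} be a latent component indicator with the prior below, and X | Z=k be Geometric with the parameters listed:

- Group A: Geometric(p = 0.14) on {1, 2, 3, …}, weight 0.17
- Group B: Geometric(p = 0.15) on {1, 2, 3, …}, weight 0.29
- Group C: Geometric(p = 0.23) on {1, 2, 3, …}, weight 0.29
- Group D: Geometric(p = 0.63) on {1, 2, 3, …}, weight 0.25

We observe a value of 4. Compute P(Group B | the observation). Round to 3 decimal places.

P(component k | x) = π_k·f_k(x) / marginal(x), where marginal(x) = Σ_j π_j·f_j(x).
Geometric probabilities:
  p_A = 0.14·(1−0.14)^3 = 0.14·0.636056 = 0.0890478
  p_B = 0.15·(1−0.15)^3 = 0.15·0.614125 = 0.0921187
  p_C = 0.23·(1−0.23)^3 = 0.23·0.456533 = 0.105003
  p_D = 0.63·(1−0.63)^3 = 0.63·0.050653 = 0.0319114
Unnormalised posteriors:
  π_A·p_A = 0.17 × 0.0890478 = 0.0151381
  π_B·p_B = 0.29 × 0.0921187 = 0.0267144
  π_C·p_C = 0.29 × 0.105003 = 0.0304508
  π_D·p_D = 0.25 × 0.0319114 = 0.00797785
Marginal: 0.0151381 + 0.0267144 + 0.0304508 + 0.00797785 = 0.0802812
So the posterior for Group B is 0.0267144 / 0.0802812 ≈ 0.333.

0.333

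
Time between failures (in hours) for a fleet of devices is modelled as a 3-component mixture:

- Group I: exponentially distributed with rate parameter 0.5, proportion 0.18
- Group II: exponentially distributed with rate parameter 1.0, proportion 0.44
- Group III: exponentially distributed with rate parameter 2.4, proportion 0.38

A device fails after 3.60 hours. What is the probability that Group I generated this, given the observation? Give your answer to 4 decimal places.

0.5498

P(component k | x) = π_k·f_k(x) / marginal(x), where marginal(x) = Σ_j π_j·f_j(x).
Exponential densities:
  L_I = 0.5·e^(−0.5·3.60) = 0.5·e^(−1.8000) = 0.0826494
  L_II = 1.0·e^(−1.0·3.60) = 1.0·e^(−3.6000) = 0.0273237
  L_III = 2.4·e^(−2.4·3.60) = 2.4·e^(−8.6400) = 0.000424529
Weight by the priors:
  π_I·L_I = 0.18 × 0.0826494 = 0.0148769
  π_II·L_II = 0.44 × 0.0273237 = 0.0120224
  π_III·L_III = 0.38 × 0.000424529 = 0.000161321
Marginal: 0.0148769 + 0.0120224 + 0.000161321 = 0.0270607
So the posterior for Group I is 0.0148769 / 0.0270607 ≈ 0.5498.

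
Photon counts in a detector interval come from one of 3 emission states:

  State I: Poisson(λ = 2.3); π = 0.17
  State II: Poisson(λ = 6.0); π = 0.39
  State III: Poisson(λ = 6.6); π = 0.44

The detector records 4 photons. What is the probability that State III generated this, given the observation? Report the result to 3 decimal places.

0.396

Posterior ∝ prior × likelihood, so P(k | x) ∝ w_k f_k(x); normalise over all components.
Component likelihoods at x = 4 photons:
  f_I = e^(−2.3)·2.3^4/4! = 0.116902
  f_II = e^(−6.0)·6.0^4/4! = 0.133853
  f_III = e^(−6.6)·6.6^4/4! = 0.107553
Unnormalised posteriors:
  w_I·f_I = 0.17 × 0.116902 = 0.0198734
  w_II·f_II = 0.39 × 0.133853 = 0.0522025
  w_III·f_III = 0.44 × 0.107553 = 0.0473231
Denominator: 0.0198734 + 0.0522025 + 0.0473231 = 0.119399
P(State III | the observation) = 0.0473231 / 0.119399 ≈ 0.396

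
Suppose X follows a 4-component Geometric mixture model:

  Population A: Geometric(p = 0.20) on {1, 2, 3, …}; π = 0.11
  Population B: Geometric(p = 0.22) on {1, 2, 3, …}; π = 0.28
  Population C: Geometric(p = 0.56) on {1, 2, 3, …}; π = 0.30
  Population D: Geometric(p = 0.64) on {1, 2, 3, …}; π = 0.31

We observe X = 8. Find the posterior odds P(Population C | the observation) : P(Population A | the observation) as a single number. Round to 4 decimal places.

Since P(k|x) ∝ w_k f_k(x), the posterior odds are w_i f_i(x) / (w_j f_j(x)).
Geometric probabilities:
  f_A = 0.041943
  f_B = 0.0386443
  f_C = 0.00178796
  f_D = 0.000501531
Odds = (0.30/0.11) × (0.00178796/0.041943) = 2.72727 × 0.0426282 ≈ 0.1163

0.1163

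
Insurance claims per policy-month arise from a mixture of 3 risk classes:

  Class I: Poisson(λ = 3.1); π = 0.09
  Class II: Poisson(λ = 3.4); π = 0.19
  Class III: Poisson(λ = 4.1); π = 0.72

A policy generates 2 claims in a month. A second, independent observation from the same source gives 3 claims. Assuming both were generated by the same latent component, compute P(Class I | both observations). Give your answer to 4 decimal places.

Apply Bayes' rule: the posterior for each component is proportional to its prior times its likelihood at x.
Since both observations come from the same component, the likelihood for component k is f_k(x₁)·f_k(x₂).
  L_I = [e^(−3.1)·3.1^2/2! = 0.216461] × [0.223677] = 0.0484174
  L_II = [e^(−3.4)·3.4^2/2! = 0.192898] × [0.218617] = 0.0421707
  L_III = [e^(−4.1)·4.1^2/2! = 0.139293] × [0.190368] = 0.0265169
Weight by the priors:
  π_I·L_I = 0.09 × 0.0484174 = 0.00435757
  π_II·L_II = 0.19 × 0.0421707 = 0.00801243
  π_III·L_III = 0.72 × 0.0265169 = 0.0190922
Sum: 0.00435757 + 0.00801243 + 0.0190922 = 0.0314622
P(Class I | data) = 0.00435757 / 0.0314622 ≈ 0.1385

0.1385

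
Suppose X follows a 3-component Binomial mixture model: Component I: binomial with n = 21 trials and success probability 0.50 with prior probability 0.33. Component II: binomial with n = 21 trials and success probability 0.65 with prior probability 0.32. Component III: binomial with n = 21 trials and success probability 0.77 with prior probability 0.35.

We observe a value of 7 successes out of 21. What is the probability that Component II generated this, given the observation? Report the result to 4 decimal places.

0.0396

P(component k | x) = P(Z=k)·f_k(x) / marginal(x), where marginal(x) = Σ_j P(Z=j)·f_j(x).
Binomial probabilities:
  L_I = 0.0554466
  L_II = 0.00235967
  L_III = 2.16337e-05
Multiply by the mixture weights:
  P(Z=I)·L_I = 0.33 × 0.0554466 = 0.0182974
  P(Z=II)·L_II = 0.32 × 0.00235967 = 0.000755094
  P(Z=III)·L_III = 0.35 × 2.16337e-05 = 7.57178e-06
Denominator: 0.0182974 + 0.000755094 + 7.57178e-06 = 0.0190601
So the posterior for Component II is 0.000755094 / 0.0190601 ≈ 0.0396.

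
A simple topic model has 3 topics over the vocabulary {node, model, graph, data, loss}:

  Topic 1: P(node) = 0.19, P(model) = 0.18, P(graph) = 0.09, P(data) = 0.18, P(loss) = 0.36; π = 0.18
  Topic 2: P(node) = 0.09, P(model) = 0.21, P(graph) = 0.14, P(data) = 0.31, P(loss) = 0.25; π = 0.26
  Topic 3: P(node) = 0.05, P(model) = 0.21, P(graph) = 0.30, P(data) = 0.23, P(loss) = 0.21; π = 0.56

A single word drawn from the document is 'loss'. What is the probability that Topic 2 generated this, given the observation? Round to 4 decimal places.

0.2627

P(component k | x) = π_k·f_k(x) / marginal(x), where marginal(x) = Σ_j π_j·f_j(x).
Categorical probabilities:
  L_1 = 0.36
  L_2 = 0.25
  L_3 = 0.21
Weight by the priors:
  π_1·L_1 = 0.18 × 0.36 = 0.0648
  π_2·L_2 = 0.26 × 0.25 = 0.065
  π_3·L_3 = 0.56 × 0.21 = 0.1176
Marginal: 0.0648 + 0.065 + 0.1176 = 0.2474
P(Topic 2 | x) ≈ 0.2627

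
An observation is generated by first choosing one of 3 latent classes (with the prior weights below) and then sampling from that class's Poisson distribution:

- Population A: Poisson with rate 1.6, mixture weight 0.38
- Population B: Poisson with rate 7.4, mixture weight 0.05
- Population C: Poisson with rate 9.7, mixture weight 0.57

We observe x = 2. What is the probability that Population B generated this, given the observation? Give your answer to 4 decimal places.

Posterior ∝ prior × likelihood, so P(k | x) ∝ P(Z=k) f_k(x); normalise over all components.
Component likelihoods at x = 2:
  f_A = 0.258428
  f_B = 0.0167361
  f_C = 0.00288308
Unnormalised posteriors:
  P(Z=A)·f_A = 0.38 × 0.258428 = 0.0982025
  P(Z=B)·f_B = 0.05 × 0.0167361 = 0.000836805
  P(Z=C)·f_C = 0.57 × 0.00288308 = 0.00164336
Marginal: 0.0982025 + 0.000836805 + 0.00164336 = 0.100683
P(Population B | data) ≈ 0.0083

0.0083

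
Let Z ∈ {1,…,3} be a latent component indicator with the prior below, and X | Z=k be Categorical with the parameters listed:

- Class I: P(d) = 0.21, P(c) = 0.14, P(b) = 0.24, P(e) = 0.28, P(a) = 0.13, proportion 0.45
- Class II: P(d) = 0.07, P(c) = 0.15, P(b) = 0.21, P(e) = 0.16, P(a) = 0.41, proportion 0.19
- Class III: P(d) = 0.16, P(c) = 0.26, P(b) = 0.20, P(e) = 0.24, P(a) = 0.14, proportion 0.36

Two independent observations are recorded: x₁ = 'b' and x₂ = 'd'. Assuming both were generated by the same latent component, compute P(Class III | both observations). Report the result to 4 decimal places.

0.3114

P(component k | x) = w_k·f_k(x) / marginal(x), where marginal(x) = Σ_j w_j·f_j(x).
Since both observations come from the same component, the likelihood for component k is f_k(x₁)·f_k(x₂).
  f_I = [P(b | comp) = 0.24] × [0.21] = 0.0504
  f_II = [P(b | comp) = 0.21] × [0.07] = 0.0147
  f_III = [P(b | comp) = 0.20] × [0.16] = 0.032
Multiply by the mixture weights:
  w_I·f_I = 0.45 × 0.0504 = 0.02268
  w_II·f_II = 0.19 × 0.0147 = 0.002793
  w_III·f_III = 0.36 × 0.032 = 0.01152
Evidence: 0.02268 + 0.002793 + 0.01152 = 0.036993
So the posterior for Class III is 0.01152 / 0.036993 ≈ 0.3114.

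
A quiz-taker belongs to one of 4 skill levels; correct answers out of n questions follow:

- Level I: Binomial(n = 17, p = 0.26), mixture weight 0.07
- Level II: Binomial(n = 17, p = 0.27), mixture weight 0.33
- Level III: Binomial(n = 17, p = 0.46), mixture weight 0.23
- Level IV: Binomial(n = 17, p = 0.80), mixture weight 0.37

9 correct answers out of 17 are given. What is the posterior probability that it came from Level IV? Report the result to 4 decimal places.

The responsibility of component k is π_k f_k(x) divided by Σ_j π_j f_j(x).
Evaluate each component's likelihood at the observed value:
  L_I = C(17,9)·0.26^9·0.74^8 = 24310·5.4295e-06·0.0899195 = 0.0118686
  L_II = C(17,9)·0.27^9·0.73^8 = 24310·7.6256e-06·0.080646 = 0.01495
  L_III = C(17,9)·0.46^9·0.54^8 = 24310·0.00092219·0.0072302 = 0.16209
  L_IV = C(17,9)·0.80^9·0.20^8 = 24310·0.134218·2.56e-06 = 0.00835285
Multiply by the mixture weights:
  π_I·L_I = 0.07 × 0.0118686 = 0.000830801
  π_II·L_II = 0.33 × 0.01495 = 0.00493351
  π_III·L_III = 0.23 × 0.16209 = 0.0372806
  π_IV·L_IV = 0.37 × 0.00835285 = 0.00309056
Denominator: 0.000830801 + 0.00493351 + 0.0372806 + 0.00309056 = 0.0461355
P(Level IV | x) ≈ 0.0670

0.0670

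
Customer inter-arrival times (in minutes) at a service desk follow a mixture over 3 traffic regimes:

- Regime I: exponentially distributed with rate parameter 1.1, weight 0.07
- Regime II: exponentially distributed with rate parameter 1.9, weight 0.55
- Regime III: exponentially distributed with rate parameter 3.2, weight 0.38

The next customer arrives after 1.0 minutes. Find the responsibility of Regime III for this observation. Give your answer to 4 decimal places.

0.2141

The responsibility of component k is w_k f_k(x) divided by Σ_j w_j f_j(x).
Component likelihoods at x = 1.0 minutes:
  f_I = 0.366158
  f_II = 0.28418
  f_III = 0.130439
Weight by the priors:
  w_I·f_I = 0.07 × 0.366158 = 0.0256311
  w_II·f_II = 0.55 × 0.28418 = 0.156299
  w_III·f_III = 0.38 × 0.130439 = 0.0495668
Normaliser: 0.0256311 + 0.156299 + 0.0495668 = 0.231497
Responsibility of Regime III: 0.0495668 / 0.231497 ≈ 0.2141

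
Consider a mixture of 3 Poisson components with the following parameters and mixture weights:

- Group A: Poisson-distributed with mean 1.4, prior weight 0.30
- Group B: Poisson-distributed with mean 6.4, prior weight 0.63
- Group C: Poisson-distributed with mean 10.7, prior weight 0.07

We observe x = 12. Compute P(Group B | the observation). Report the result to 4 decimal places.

P(component k | x) = π_k·f_k(x) / marginal(x), where marginal(x) = Σ_j π_j·f_j(x).
Component likelihoods at x = 12:
  f_A = 2.91868e-08
  f_B = 0.0163809
  f_C = 0.106003
Unnormalised posteriors:
  π_A·f_A = 0.30 × 2.91868e-08 = 8.75605e-09
  π_B·f_B = 0.63 × 0.0163809 = 0.01032
  π_C·f_C = 0.07 × 0.106003 = 0.0074202
Evidence: 8.75605e-09 + 0.01032 + 0.0074202 = 0.0177402
P(Group B | the observation) ≈ 0.5817

0.5817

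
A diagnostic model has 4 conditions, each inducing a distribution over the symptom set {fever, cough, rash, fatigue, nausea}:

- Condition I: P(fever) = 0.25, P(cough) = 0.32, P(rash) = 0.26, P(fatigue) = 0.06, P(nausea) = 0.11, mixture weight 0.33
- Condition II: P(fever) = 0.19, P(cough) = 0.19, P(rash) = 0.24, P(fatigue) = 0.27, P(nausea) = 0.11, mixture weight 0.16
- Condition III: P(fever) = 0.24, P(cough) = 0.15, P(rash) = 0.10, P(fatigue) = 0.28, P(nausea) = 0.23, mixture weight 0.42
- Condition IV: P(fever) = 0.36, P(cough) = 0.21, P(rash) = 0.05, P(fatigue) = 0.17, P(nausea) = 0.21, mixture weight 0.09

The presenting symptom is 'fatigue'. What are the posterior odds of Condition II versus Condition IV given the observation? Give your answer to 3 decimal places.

2.824

Posterior odds = (w_i f_i(x)) / (w_j f_j(x)); the normalising sum cancels.
Evaluate each component's likelihood at the observed value:
  f_I = P(fatigue | comp) = 0.06
  f_II = P(fatigue | comp) = 0.27
  f_III = P(fatigue | comp) = 0.28
  f_IV = P(fatigue | comp) = 0.17
Odds = (0.16/0.09) × (0.27/0.17) = 1.77778 × 1.58824 ≈ 2.824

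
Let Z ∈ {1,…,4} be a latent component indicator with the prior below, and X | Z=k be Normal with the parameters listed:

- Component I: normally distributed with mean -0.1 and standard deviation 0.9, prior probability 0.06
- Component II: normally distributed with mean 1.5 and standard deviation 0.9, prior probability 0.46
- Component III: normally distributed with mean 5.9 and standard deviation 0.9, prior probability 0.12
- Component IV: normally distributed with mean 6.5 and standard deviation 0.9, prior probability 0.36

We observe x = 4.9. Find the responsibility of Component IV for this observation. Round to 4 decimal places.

Apply Bayes' rule: the posterior for each component is proportional to its prior times its likelihood at x.
Evaluate each component's likelihood at the observed value:
  p_I = (1/(0.9·√(2π)))·exp(−(4.9−-0.1)²/(2·0.9²)) = 0.443269·exp(-15.43210) = 8.80222e-08
  p_II = (1/(0.9·√(2π)))·exp(−(4.9−1.5)²/(2·0.9²)) = 0.443269·exp(-7.13580) = 0.000352881
  p_III = (1/(0.9·√(2π)))·exp(−(4.9−5.9)²/(2·0.9²)) = 0.443269·exp(-0.61728) = 0.239103
  p_IV = (1/(0.9·√(2π)))·exp(−(4.9−6.5)²/(2·0.9²)) = 0.443269·exp(-1.58025) = 0.0912799
Unnormalised posteriors:
  π_I·p_I = 0.06 × 8.80222e-08 = 5.28133e-09
  π_II·p_II = 0.46 × 0.000352881 = 0.000162325
  π_III·p_III = 0.12 × 0.239103 = 0.0286923
  π_IV·p_IV = 0.36 × 0.0912799 = 0.0328608
Marginal: 5.28133e-09 + 0.000162325 + 0.0286923 + 0.0328608 = 0.0617154
P(Component IV | 4.9) ≈ 0.5325

0.5325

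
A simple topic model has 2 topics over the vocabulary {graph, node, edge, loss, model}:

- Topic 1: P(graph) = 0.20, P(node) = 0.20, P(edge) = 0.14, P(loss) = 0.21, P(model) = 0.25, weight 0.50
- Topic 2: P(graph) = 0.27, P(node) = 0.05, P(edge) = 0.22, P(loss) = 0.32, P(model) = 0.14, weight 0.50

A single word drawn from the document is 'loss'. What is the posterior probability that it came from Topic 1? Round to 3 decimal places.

0.396

By Bayes' theorem, P(k | x) = π_k f_k(x) / Σ_j π_j f_j(x).
Evaluate each component's likelihood at the observed value:
  L_1 = P(loss | comp) = 0.21
  L_2 = P(loss | comp) = 0.32
Multiply by the mixture weights:
  π_1·L_1 = 0.50 × 0.21 = 0.105
  π_2·L_2 = 0.50 × 0.32 = 0.16
Evidence: 0.105 + 0.16 = 0.265
So the posterior for Topic 1 is 0.105 / 0.265 ≈ 0.396.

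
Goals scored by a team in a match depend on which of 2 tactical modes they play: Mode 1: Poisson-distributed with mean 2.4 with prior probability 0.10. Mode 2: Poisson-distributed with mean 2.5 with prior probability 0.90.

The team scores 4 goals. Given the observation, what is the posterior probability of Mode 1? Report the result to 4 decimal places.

By Bayes' theorem, P(k | x) = w_k f_k(x) / Σ_j w_j f_j(x).
Evaluate each component's likelihood at the observed value:
  L_1 = e^(−2.4)·2.4^4/4! = 0.125408
  L_2 = e^(−2.5)·2.5^4/4! = 0.133602
Weight by the priors:
  w_1·L_1 = 0.10 × 0.125408 = 0.0125408
  w_2·L_2 = 0.90 × 0.133602 = 0.120242
Sum: 0.0125408 + 0.120242 = 0.132783
So the posterior for Mode 1 is 0.0125408 / 0.132783 ≈ 0.0944.

0.0944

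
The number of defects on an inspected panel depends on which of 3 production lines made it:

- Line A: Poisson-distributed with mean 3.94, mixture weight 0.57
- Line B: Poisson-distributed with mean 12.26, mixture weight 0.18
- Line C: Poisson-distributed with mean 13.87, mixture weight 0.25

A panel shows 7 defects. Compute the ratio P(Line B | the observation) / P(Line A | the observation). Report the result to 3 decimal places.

0.217

Only the two components matter; the odds are (P(Z=i) f_i(x)) / (P(Z=j) f_j(x)).
Component likelihoods at x = 7 defects:
  f_A = 0.0568752
  f_B = 0.0391338
  f_C = 0.0185541
0.00704409 / 0.0324189 ≈ 0.217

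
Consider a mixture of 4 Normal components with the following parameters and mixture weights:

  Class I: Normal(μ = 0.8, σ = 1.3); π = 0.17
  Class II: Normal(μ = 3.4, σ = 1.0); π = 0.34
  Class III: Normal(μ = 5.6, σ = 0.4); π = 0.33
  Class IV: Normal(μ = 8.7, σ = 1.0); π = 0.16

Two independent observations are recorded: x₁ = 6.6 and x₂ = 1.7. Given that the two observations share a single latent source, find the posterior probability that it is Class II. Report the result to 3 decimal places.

0.992

The responsibility of component k is w_k f_k(x) divided by Σ_j w_j f_j(x).
Since both observations come from the same component, the likelihood for component k is f_k(x₁)·f_k(x₂).
  f_I = [1.46076e-05] × [0.241485] = 3.52753e-06
  f_II = [0.00238409] × [0.0940491] = 0.000224221
  f_III = [0.0438208] × [2.27138e-21] = 9.95337e-23
  f_IV = [0.0439836] × [9.13472e-12] = 4.01778e-13
Unnormalised posteriors:
  w_I·f_I = 0.17 × 3.52753e-06 = 5.9968e-07
  w_II·f_II = 0.34 × 0.000224221 = 7.62352e-05
  w_III·f_III = 0.33 × 9.95337e-23 = 3.28461e-23
  w_IV·f_IV = 0.16 × 4.01778e-13 = 6.42845e-14
Sum: 5.9968e-07 + 7.62352e-05 + 3.28461e-23 + 6.42845e-14 = 7.68349e-05
P(Class II | x₁,x₂) ≈ 0.992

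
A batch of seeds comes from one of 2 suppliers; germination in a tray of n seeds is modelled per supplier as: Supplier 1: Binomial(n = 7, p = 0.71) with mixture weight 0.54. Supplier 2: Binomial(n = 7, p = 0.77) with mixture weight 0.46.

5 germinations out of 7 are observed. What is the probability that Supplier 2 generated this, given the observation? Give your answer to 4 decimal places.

0.4456

By Bayes' theorem, P(k | x) = P(Z=k) f_k(x) / Σ_j P(Z=j) f_j(x).
Component likelihoods at x = 5 germinations out of 7:
  L_1 = 0.318645
  L_2 = 0.300697
Prior × likelihood for each component:
  P(Z=1)·L_1 = 0.54 × 0.318645 = 0.172068
  P(Z=2)·L_2 = 0.46 × 0.300697 = 0.13832
Denominator: 0.172068 + 0.13832 = 0.310389
So the posterior for Supplier 2 is 0.13832 / 0.310389 ≈ 0.4456.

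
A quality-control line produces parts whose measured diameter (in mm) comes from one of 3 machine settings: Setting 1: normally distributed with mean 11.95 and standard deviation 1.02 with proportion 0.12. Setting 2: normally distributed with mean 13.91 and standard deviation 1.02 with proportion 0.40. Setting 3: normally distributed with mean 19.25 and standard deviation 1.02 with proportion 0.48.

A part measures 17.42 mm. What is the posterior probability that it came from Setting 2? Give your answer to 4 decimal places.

Apply Bayes' rule: the posterior for each component is proportional to its prior times its likelihood at x.
Component likelihoods at x = 17.42 mm:
  p_1 = (1/(1.02·√(2π)))·exp(−(17.42−11.95)²/(2·1.02²)) = 0.391120·exp(-14.37952) = 2.22518e-07
  p_2 = (1/(1.02·√(2π)))·exp(−(17.42−13.91)²/(2·1.02²)) = 0.391120·exp(-5.92085) = 0.00104935
  p_3 = (1/(1.02·√(2π)))·exp(−(17.42−19.25)²/(2·1.02²)) = 0.391120·exp(-1.60943) = 0.0782247
Prior × likelihood for each component:
  P(Z=1)·p_1 = 0.12 × 2.22518e-07 = 2.67021e-08
  P(Z=2)·p_2 = 0.40 × 0.00104935 = 0.000419738
  P(Z=3)·p_3 = 0.48 × 0.0782247 = 0.0375478
Sum: 2.67021e-08 + 0.000419738 + 0.0375478 = 0.0379676
P(Setting 2 | x) ≈ 0.0111

0.0111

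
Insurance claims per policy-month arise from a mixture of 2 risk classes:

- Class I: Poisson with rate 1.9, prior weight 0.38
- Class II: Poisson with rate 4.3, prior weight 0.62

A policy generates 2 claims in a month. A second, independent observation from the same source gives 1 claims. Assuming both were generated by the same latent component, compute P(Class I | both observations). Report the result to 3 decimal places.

0.865

P(component k | x) = w_k·f_k(x) / marginal(x), where marginal(x) = Σ_j w_j·f_j(x).
Since both observations come from the same component, the likelihood for component k is f_k(x₁)·f_k(x₂).
  p_I = [0.269971] × [0.28418] = 0.0767206
  p_II = [0.125441] × [0.0583448] = 0.00731885
Unnormalised posteriors:
  w_I·p_I = 0.38 × 0.0767206 = 0.0291538
  w_II·p_II = 0.62 × 0.00731885 = 0.00453769
Sum: 0.0291538 + 0.00453769 = 0.0336915
P(Class I | x₁, x₂) ≈ 0.865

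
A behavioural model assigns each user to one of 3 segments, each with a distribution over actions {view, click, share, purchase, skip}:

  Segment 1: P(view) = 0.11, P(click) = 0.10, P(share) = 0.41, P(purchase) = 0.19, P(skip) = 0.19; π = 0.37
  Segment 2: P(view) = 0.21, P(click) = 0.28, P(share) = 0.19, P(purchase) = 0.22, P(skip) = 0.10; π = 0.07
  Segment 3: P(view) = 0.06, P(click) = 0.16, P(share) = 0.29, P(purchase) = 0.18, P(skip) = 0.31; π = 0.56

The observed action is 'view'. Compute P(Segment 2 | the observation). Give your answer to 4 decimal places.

0.1652

P(component k | x) = π_k·f_k(x) / marginal(x), where marginal(x) = Σ_j π_j·f_j(x).
Categorical probabilities:
  L_1 = 0.11
  L_2 = 0.21
  L_3 = 0.06
Weight by the priors:
  π_1·L_1 = 0.37 × 0.11 = 0.0407
  π_2·L_2 = 0.07 × 0.21 = 0.0147
  π_3·L_3 = 0.56 × 0.06 = 0.0336
Marginal: 0.0407 + 0.0147 + 0.0336 = 0.089
So the posterior for Segment 2 is 0.0147 / 0.089 ≈ 0.1652.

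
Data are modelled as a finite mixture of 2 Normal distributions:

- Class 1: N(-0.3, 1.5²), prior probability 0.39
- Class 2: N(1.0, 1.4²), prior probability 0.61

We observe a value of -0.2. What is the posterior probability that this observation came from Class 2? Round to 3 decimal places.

0.538

Apply Bayes' rule: the posterior for each component is proportional to its prior times its likelihood at x.
Evaluate each component's likelihood at the observed value:
  L_1 = (1/(1.5·√(2π)))·exp(−(-0.2−-0.3)²/(2·1.5²)) = 0.265962·exp(-0.00222) = 0.265371
  L_2 = (1/(1.4·√(2π)))·exp(−(-0.2−1.0)²/(2·1.4²)) = 0.284959·exp(-0.36735) = 0.197354
Prior × likelihood for each component:
  π_1·L_1 = 0.39 × 0.265371 = 0.103495
  π_2·L_2 = 0.61 × 0.197354 = 0.120386
Evidence: 0.103495 + 0.120386 = 0.223881
P(Class 2 | data) ≈ 0.538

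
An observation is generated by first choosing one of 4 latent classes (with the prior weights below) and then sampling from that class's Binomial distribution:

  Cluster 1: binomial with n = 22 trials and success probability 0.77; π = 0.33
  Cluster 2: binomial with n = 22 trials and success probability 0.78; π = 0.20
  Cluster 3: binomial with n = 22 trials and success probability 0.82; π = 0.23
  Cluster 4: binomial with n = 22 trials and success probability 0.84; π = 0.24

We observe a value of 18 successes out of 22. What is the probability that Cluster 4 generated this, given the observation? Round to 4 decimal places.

P(component k | x) = π_k·f_k(x) / marginal(x), where marginal(x) = Σ_j π_j·f_j(x).
Binomial probabilities:
  L_1 = C(22,18)·0.77^18·0.23^4 = 7315·0.00905384·0.00279841 = 0.185336
  L_2 = C(22,18)·0.78^18·0.22^4 = 7315·0.011421·0.00234256 = 0.195708
  L_3 = C(22,18)·0.82^18·0.18^4 = 7315·0.0280963·0.00104976 = 0.215751
  L_4 = C(22,18)·0.84^18·0.16^4 = 7315·0.0433538·0.00065536 = 0.207836
Multiply by the mixture weights:
  π_1·L_1 = 0.33 × 0.185336 = 0.0611607
  π_2·L_2 = 0.20 × 0.195708 = 0.0391415
  π_3·L_3 = 0.23 × 0.215751 = 0.0496228
  π_4·L_4 = 0.24 × 0.207836 = 0.0498807
Marginal: 0.0611607 + 0.0391415 + 0.0496228 + 0.0498807 = 0.199806
P(Cluster 4 | data) = 0.0498807 / 0.199806 ≈ 0.2496

0.2496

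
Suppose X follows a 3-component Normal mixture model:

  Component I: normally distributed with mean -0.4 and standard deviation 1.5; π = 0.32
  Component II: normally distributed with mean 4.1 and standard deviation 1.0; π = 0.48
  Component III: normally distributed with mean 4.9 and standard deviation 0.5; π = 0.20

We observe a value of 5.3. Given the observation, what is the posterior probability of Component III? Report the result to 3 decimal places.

P(component k | x) = w_k·f_k(x) / marginal(x), where marginal(x) = Σ_j w_j·f_j(x).
Component likelihoods at x = 5.3:
  L_I = (1/(1.5·√(2π)))·exp(−(5.3−-0.4)²/(2·1.5²)) = 0.265962·exp(-7.22000) = 0.000194631
  L_II = (1/(1.0·√(2π)))·exp(−(5.3−4.1)²/(2·1.0²)) = 0.398942·exp(-0.72000) = 0.194186
  L_III = (1/(0.5·√(2π)))·exp(−(5.3−4.9)²/(2·0.5²)) = 0.797885·exp(-0.32000) = 0.579383
Unnormalised posteriors:
  w_I·L_I = 0.32 × 0.000194631 = 6.2282e-05
  w_II·L_II = 0.48 × 0.194186 = 0.0932093
  w_III·L_III = 0.20 × 0.579383 = 0.115877
Denominator: 6.2282e-05 + 0.0932093 + 0.115877 = 0.209148
So the posterior for Component III is 0.115877 / 0.209148 ≈ 0.554.

0.554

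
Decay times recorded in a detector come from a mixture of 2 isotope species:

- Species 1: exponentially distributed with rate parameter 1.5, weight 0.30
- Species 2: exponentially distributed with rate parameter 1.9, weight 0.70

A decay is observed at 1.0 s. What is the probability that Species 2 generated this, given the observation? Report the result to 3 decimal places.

P(component k | x) = w_k·f_k(x) / marginal(x), where marginal(x) = Σ_j w_j·f_j(x).
Exponential densities:
  f_1 = 0.334695
  f_2 = 0.28418
Unnormalised posteriors:
  w_1·f_1 = 0.30 × 0.334695 = 0.100409
  w_2·f_2 = 0.70 × 0.28418 = 0.198926
Normaliser: 0.100409 + 0.198926 = 0.299335
P(Species 2 | 1.0 s) ≈ 0.665

0.665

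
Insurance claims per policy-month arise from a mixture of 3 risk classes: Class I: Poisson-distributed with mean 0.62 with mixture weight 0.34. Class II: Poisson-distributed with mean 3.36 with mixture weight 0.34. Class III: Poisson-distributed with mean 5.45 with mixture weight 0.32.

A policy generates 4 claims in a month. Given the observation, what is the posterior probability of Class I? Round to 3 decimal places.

Posterior ∝ prior × likelihood, so P(k | x) ∝ P(Z=k) f_k(x); normalise over all components.
Evaluate each component's likelihood at the observed value:
  f_I = e^(−0.62)·0.62^4/4! = 0.00331202
  f_II = e^(−3.36)·3.36^4/4! = 0.184466
  f_III = e^(−5.45)·5.45^4/4! = 0.157932
Multiply by the mixture weights:
  P(Z=I)·f_I = 0.34 × 0.00331202 = 0.00112609
  P(Z=II)·f_II = 0.34 × 0.184466 = 0.0627185
  P(Z=III)·f_III = 0.32 × 0.157932 = 0.0505382
Normaliser: 0.00112609 + 0.0627185 + 0.0505382 = 0.114383
Responsibility of Class I: 0.00112609 / 0.114383 ≈ 0.010

0.010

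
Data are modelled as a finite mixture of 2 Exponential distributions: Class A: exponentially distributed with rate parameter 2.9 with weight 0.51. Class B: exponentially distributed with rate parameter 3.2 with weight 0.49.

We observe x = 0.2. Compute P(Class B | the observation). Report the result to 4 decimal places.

0.4996

By Bayes' theorem, P(k | x) = w_k f_k(x) / Σ_j w_j f_j(x).
Exponential densities:
  p_A = 2.9·e^(−2.9·0.2) = 2.9·e^(−0.5800) = 1.62371
  p_B = 3.2·e^(−3.2·0.2) = 3.2·e^(−0.6400) = 1.68734
Multiply by the mixture weights:
  w_A·p_A = 0.51 × 1.62371 = 0.82809
  w_B·p_B = 0.49 × 1.68734 = 0.826795
Denominator: 0.82809 + 0.826795 = 1.65488
Responsibility of Class B: 0.826795 / 1.65488 ≈ 0.4996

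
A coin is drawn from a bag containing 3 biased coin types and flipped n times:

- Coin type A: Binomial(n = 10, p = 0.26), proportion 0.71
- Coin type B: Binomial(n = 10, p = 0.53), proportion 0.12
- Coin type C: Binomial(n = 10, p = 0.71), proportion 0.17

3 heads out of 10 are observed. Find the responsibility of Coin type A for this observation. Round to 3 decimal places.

0.938

The responsibility of component k is w_k f_k(x) divided by Σ_j w_j f_j(x).
Component likelihoods at x = 3 heads out of 10:
  f_A = C(10,3)·0.26^3·0.74^7 = 120·0.017576·0.121513 = 0.256285
  f_B = C(10,3)·0.53^3·0.47^7 = 120·0.148877·0.00506623 = 0.0905094
  f_C = C(10,3)·0.71^3·0.29^7 = 120·0.357911·0.000172499 = 0.0074087
Unnormalised posteriors:
  w_A·f_A = 0.71 × 0.256285 = 0.181962
  w_B·f_B = 0.12 × 0.0905094 = 0.0108611
  w_C·f_C = 0.17 × 0.0074087 = 0.00125948
Normaliser: 0.181962 + 0.0108611 + 0.00125948 = 0.194083
Responsibility of Coin type A: 0.181962 / 0.194083 ≈ 0.938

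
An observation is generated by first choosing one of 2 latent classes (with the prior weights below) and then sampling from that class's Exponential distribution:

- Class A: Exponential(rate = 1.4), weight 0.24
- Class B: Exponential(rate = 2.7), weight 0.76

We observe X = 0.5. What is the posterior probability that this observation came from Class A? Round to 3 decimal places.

0.239

P(component k | x) = π_k·f_k(x) / marginal(x), where marginal(x) = Σ_j π_j·f_j(x).
Component likelihoods at x = 0.5:
  f_A = 1.4·e^(−1.4·0.5) = 1.4·e^(−0.7000) = 0.695219
  f_B = 2.7·e^(−2.7·0.5) = 2.7·e^(−1.3500) = 0.699949
Prior × likelihood for each component:
  π_A·f_A = 0.24 × 0.695219 = 0.166853
  π_B·f_B = 0.76 × 0.699949 = 0.531961
Evidence: 0.166853 + 0.531961 = 0.698814
P(Class A | the observation) = 0.166853 / 0.698814 ≈ 0.239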